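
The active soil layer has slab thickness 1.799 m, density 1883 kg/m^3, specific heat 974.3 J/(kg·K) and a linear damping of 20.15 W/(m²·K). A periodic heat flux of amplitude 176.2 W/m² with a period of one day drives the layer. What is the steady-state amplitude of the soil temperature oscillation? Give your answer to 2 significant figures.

0.73 K

Areal heat capacity C = ρ c_p D = 1883 × 974.3 × 1.799 = 3.30×10^6 J m⁻² K⁻¹.
Angular frequency ω = 2π / T = 2π / 86400 s = 7.27×10^-5 s⁻¹.
√((Cω)² + λ²) = √((240)² + 20.15²) = 241 W/(m²·K).
Amplitude A = F₀ / √((Cω)²+λ²) = 176.2 / 241 = 0.732 K.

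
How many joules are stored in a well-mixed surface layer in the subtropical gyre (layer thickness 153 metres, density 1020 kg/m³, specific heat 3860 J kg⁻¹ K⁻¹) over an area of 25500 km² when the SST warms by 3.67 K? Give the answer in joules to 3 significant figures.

Areal heat capacity C = ρ c_p D = 1020 × 3860 × 153 = 6.02×10^8 J m⁻² K⁻¹.
Heat per unit area: q = C ΔT = 6.02×10^8 × 3.67 = 2.21×10^9 J/m².
Total heat: Q = q × A = 2.21×10^9 × (25500 × 10⁶ m²) = 5.64×10^19 J.

5.64×10^19 J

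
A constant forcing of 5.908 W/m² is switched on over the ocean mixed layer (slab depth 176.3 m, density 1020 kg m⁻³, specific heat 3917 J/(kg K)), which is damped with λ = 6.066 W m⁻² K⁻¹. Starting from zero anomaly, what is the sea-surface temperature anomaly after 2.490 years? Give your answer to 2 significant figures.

0.48 K

Areal heat capacity C = ρ c_p D = 1020 × 3917 × 176.3 = 7.04×10^8 J/(m^2 K).
τ = C / λ = 7.04×10^8 / 6.066 = 1.16×10^8 s.
Equilibrium anomaly ΔT_eq = F / λ = 5.908 / 6.066 = 0.974 K.
t = 2.490 years = 7.86×10^7 s, so t/τ = 0.677.
ΔT(t) = ΔT_eq (1 − e^(−t/τ)) = 0.974 × (1 − e^−0.677) = 0.479 K.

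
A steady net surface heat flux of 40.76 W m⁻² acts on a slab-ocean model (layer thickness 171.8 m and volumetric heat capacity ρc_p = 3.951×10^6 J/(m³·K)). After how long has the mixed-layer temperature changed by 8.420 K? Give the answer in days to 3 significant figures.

Areal heat capacity C = ρc_p × D = 3.951×10^6 × 171.8 = 6.79×10^8 J/(m^2 K).
Time required: Δt = C ΔT / F = 6.79×10^8 × 8.420 / 40.76 = 1.40×10^8 s.
In days: 1.40×10^8 s / (86400 s/day) = 1620 days.

1620 days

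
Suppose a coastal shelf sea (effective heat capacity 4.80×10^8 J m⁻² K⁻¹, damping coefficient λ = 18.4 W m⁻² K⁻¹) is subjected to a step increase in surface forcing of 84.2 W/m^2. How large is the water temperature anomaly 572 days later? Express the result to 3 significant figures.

3.89 K

Areal heat capacity C = 4.80×10^8 J m⁻² K⁻¹ (given).
τ = C / λ = 4.80×10^8 / 18.4 = 2.61×10^7 s.
Equilibrium anomaly ΔT_eq = F / λ = 84.2 / 18.4 = 4.58 K.
t = 572 days = 4.94×10^7 s, so t/τ = 1.89.
ΔT(t) = ΔT_eq (1 − e^(−t/τ)) = 4.58 × (1 − e^−1.89) = 3.89 K.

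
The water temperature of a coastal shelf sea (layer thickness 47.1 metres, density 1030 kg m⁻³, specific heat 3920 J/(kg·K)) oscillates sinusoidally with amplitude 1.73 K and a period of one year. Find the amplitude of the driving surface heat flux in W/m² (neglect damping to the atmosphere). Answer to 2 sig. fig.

66

Areal heat capacity C = ρ c_p D = 1030 × 3920 × 47.1 = 1.90×10^8 J/(m^2 K).
ω = 2π / 3.15×10^7 s = 1.99×10^-7 s⁻¹.
Cω = 1.90×10^8 × 1.99×10^-7 = 37.9 W/(m²·K).
F₀ = A × Cω = 1.73 × 37.9 = 65.5 W/m².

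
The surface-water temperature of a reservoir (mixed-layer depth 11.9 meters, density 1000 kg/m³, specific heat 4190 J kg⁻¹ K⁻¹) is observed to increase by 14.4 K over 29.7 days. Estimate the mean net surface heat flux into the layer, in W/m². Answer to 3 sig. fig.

Areal heat capacity C = ρ c_p D = 1000 × 4190 × 11.9 = 4.99×10^7 J/(m²·K).
Required heat per unit area: Q = C ΔT = 4.99×10^7 × 14.4 = 7.18×10^8 J/m².
Flux F = Q / Δt = 7.18×10^8 / 2.57×10^6 s = 280 W/m².

280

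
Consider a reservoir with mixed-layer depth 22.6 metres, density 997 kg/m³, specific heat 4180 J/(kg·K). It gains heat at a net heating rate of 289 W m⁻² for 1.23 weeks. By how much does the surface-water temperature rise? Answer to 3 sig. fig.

Areal heat capacity C = ρ c_p D = 997 × 4180 × 22.6 = 9.42×10^7 J m⁻² K⁻¹.
Net heat input Q = F Δt = 289 × (1.23 weeks × 6.048×10^5 s/week) = 2.15×10^8 J/m².
ΔT = Q / C = 2.15×10^8 / 9.42×10^7 = 2.28 K.

2.28 K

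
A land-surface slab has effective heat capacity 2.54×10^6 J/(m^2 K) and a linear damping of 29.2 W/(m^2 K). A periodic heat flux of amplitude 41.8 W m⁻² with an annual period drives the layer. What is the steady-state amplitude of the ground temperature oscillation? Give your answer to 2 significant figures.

Areal heat capacity C = 2.54×10^6 J/(m^2 K) (given).
Angular frequency ω = 2π / T = 2π / 3.15×10^7 s = 1.99×10^-7 s⁻¹.
√((Cω)² + λ²) = √((0.506)² + 29.2²) = 29.2 W/(m²·K).
Amplitude A = F₀ / √((Cω)²+λ²) = 41.8 / 29.2 = 1.43 K.

1.4 K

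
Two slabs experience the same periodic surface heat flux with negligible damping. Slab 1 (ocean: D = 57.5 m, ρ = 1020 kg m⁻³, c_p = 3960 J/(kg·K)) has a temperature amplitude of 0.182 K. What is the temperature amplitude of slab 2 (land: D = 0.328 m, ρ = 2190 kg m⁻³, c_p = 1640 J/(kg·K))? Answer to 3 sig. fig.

35.9 K

C_ocean = 2.32×10^8 J/(m²·K); C_land = 1.18×10^6 J/(m²·K).
A ∝ 1/C ⇒ A_land = A_ocean × C_ocean/C_land = 0.182 × 197 = 35.9 K.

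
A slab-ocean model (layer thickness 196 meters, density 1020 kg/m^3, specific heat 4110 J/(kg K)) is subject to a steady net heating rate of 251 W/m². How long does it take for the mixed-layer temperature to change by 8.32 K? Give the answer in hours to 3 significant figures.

7570 hours

Areal heat capacity C = ρ c_p D = 1020 × 4110 × 196 = 8.22×10^8 J m⁻² K⁻¹.
Time required: Δt = C ΔT / F = 8.22×10^8 × 8.32 / 251 = 2.72×10^7 s.
In hours: 2.72×10^7 s / (3600 s/hour) = 7570 hours.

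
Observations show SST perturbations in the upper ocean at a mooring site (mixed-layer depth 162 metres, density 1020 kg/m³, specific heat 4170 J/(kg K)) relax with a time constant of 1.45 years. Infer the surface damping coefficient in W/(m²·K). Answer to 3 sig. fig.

Areal heat capacity C = ρ c_p D = 1020 × 4170 × 162 = 6.89×10^8 J/(m^2 K).
τ = 1.45 years = 4.58×10^7 s.
λ = C / τ = 6.89×10^8 / 4.58×10^7 = 15.1 W/(m²·K).

15.1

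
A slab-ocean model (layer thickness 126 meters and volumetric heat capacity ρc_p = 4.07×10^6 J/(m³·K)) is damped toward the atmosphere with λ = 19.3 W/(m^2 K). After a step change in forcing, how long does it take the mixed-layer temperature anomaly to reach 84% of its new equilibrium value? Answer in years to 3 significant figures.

1.54 years

Areal heat capacity C = ρc_p × D = 4.07×10^6 × 126 = 5.13×10^8 J m⁻² K⁻¹.
τ = C / λ = 5.13×10^8 / 19.3 = 2.66×10^7 s.
Fraction reached: 1 − e^(−t/τ) = 0.84 ⇒ t = −τ ln(1 − 0.84) = τ × 1.83.
t = 4.87×10^7 s = 1.54 years.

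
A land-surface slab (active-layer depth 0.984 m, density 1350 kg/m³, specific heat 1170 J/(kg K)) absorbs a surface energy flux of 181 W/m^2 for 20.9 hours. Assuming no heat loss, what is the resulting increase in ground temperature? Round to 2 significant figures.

Areal heat capacity C = ρ c_p D = 1350 × 1170 × 0.984 = 1.55×10^6 J/(m^2 K).
Net heat input Q = F Δt = 181 × (20.9 hours × 3600 s/hour) = 1.36×10^7 J/m².
ΔT = Q / C = 1.36×10^7 / 1.55×10^6 = 8.76 K.

8.8 K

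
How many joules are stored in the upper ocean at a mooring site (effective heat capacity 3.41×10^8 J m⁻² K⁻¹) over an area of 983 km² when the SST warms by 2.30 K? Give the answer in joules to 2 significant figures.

7.7×10^17 J

Areal heat capacity C = 3.41×10^8 J m⁻² K⁻¹ (given).
Heat per unit area: q = C ΔT = 3.41×10^8 × 2.30 = 7.84×10^8 J/m².
Total heat: Q = q × A = 7.84×10^8 × (983 × 10⁶ m²) = 7.71×10^17 J.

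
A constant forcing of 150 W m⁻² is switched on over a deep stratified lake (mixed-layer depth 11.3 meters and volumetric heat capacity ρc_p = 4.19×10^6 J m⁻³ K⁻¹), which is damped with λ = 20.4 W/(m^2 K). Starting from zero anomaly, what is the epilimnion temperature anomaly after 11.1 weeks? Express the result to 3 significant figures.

6.95 K

Areal heat capacity C = ρc_p × D = 4.19×10^6 × 11.3 = 4.73×10^7 J/(m^2 K).
τ = C / λ = 4.73×10^7 / 20.4 = 2.32×10^6 s.
Equilibrium anomaly ΔT_eq = F / λ = 150 / 20.4 = 7.35 K.
t = 11.1 weeks = 6.71×10^6 s, so t/τ = 2.89.
ΔT(t) = ΔT_eq (1 − e^(−t/τ)) = 7.35 × (1 − e^−2.89) = 6.95 K.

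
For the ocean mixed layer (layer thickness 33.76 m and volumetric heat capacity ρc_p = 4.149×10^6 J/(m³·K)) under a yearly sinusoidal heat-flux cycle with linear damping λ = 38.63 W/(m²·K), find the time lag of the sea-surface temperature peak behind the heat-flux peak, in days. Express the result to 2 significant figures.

Areal heat capacity C = ρc_p × D = 4.149×10^6 × 33.76 = 1.40×10^8 J/(m^2 K).
ω = 2π / 3.15×10^7 s = 1.99×10^-7 s⁻¹.
Phase lag φ = arctan(Cω/λ) = arctan(27.9/38.63) = 0.626 rad.
Time lag = φ / ω = 0.626 / 1.99×10^-7 = 3.14×10^6 s = 36.3 days.

36 days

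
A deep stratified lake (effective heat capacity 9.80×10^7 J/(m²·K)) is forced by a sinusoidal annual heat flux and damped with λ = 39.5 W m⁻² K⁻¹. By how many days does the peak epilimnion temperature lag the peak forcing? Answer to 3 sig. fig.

26.7 days

Areal heat capacity C = 9.80×10^7 J/(m²·K) (given).
ω = 2π / 3.15×10^7 s = 1.99×10^-7 s⁻¹.
Phase lag φ = arctan(Cω/λ) = arctan(19.5/39.5) = 0.459 rad.
Time lag = φ / ω = 0.459 / 1.99×10^-7 = 2.30×10^6 s = 26.7 days.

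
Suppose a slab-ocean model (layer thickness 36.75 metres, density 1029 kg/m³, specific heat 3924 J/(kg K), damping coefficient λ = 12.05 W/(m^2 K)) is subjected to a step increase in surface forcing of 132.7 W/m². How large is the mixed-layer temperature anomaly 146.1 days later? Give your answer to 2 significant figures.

Areal heat capacity C = ρ c_p D = 1029 × 3924 × 36.75 = 1.48×10^8 J/(m²·K).
τ = C / λ = 1.48×10^8 / 12.05 = 1.23×10^7 s.
Equilibrium anomaly ΔT_eq = F / λ = 132.7 / 12.05 = 11.0 K.
t = 146.1 days = 1.26×10^7 s, so t/τ = 1.03.
ΔT(t) = ΔT_eq (1 − e^(−t/τ)) = 11.0 × (1 − e^−1.03) = 7.06 K.

7.1 K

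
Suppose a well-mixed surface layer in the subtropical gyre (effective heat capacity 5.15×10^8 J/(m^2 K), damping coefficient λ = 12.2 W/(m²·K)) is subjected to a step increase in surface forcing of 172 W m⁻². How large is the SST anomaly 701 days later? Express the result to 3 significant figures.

Areal heat capacity C = 5.15×10^8 J/(m^2 K) (given).
τ = C / λ = 5.15×10^8 / 12.2 = 4.22×10^7 s.
Equilibrium anomaly ΔT_eq = F / λ = 172 / 12.2 = 14.1 K.
t = 701 days = 6.06×10^7 s, so t/τ = 1.43.
ΔT(t) = ΔT_eq (1 − e^(−t/τ)) = 14.1 × (1 − e^−1.43) = 10.7 K.

10.7 K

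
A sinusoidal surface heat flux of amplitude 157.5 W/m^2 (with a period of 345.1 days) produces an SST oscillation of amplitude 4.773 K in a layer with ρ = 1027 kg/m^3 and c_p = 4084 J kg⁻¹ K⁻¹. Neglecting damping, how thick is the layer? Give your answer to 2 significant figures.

ω = 2π / 2.98×10^7 s = 2.11×10^-7 s⁻¹.
Required C = F₀ / (A ω) = 157.5 / (4.773 × 2.11×10^-7) = 1.57×10^8 J/(m²·K).
D = C / (ρ c_p) = 1.57×10^8 / (1027 × 4084) = 37.3 m.

37 m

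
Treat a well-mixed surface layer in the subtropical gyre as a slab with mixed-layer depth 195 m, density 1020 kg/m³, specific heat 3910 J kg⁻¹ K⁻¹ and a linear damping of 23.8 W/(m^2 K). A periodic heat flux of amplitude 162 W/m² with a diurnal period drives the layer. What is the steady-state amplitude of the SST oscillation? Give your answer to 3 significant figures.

Areal heat capacity C = ρ c_p D = 1020 × 3910 × 195 = 7.78×10^8 J/(m^2 K).
Angular frequency ω = 2π / T = 2π / 86400 s = 7.27×10^-5 s⁻¹.
√((Cω)² + λ²) = √((56600)² + 23.8²) = 56600 W/(m²·K).
Amplitude A = F₀ / √((Cω)²+λ²) = 162 / 56600 = 0.00286 K.

0.00286 K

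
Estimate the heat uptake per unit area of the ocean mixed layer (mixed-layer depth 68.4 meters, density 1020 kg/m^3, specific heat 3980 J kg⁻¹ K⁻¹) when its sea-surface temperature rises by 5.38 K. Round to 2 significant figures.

1.5×10^9

Areal heat capacity C = ρ c_p D = 1020 × 3980 × 68.4 = 2.78×10^8 J m⁻² K⁻¹.
ΔQ = C ΔT = 2.78×10^8 × 5.38 = 1.49×10^9 J/m².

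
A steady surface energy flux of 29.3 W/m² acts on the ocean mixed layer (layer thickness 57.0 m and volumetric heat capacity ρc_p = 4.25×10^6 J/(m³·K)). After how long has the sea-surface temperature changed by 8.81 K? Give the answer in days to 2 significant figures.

Areal heat capacity C = ρc_p × D = 4.25×10^6 × 57.0 = 2.42×10^8 J m⁻² K⁻¹.
Time required: Δt = C ΔT / F = 2.42×10^8 × 8.81 / 29.3 = 7.28×10^7 s.
In days: 7.28×10^7 s / (86400 s/day) = 843 days.

840 days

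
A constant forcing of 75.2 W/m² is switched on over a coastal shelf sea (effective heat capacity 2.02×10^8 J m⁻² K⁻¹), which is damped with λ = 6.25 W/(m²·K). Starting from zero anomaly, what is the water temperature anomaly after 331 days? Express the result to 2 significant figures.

7.1 K

Areal heat capacity C = 2.02×10^8 J m⁻² K⁻¹ (given).
τ = C / λ = 2.02×10^8 / 6.25 = 3.23×10^7 s.
Equilibrium anomaly ΔT_eq = F / λ = 75.2 / 6.25 = 12.0 K.
t = 331 days = 2.86×10^7 s, so t/τ = 0.885.
ΔT(t) = ΔT_eq (1 − e^(−t/τ)) = 12.0 × (1 − e^−0.885) = 7.07 K.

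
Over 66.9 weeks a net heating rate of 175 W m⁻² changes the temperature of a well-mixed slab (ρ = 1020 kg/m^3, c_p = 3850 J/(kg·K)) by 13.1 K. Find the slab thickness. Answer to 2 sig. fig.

Heat input Q = F Δt = 175 × 4.05×10^7 s = 7.08×10^9 J/m².
Required areal heat capacity C = Q / ΔT = 5.41×10^8 J/(m²·K).
Depth D = C / (ρ c_p) = 5.41×10^8 / (1020 × 3850) = 138 m.

140 m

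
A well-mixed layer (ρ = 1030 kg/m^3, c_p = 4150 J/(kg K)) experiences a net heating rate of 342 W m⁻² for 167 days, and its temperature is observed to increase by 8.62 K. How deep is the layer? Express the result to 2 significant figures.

130 m

Heat input Q = F Δt = 342 × 1.44×10^7 s = 4.93×10^9 J/m².
Required areal heat capacity C = Q / ΔT = 5.72×10^8 J/(m²·K).
Depth D = C / (ρ c_p) = 5.72×10^8 / (1030 × 4150) = 134 m.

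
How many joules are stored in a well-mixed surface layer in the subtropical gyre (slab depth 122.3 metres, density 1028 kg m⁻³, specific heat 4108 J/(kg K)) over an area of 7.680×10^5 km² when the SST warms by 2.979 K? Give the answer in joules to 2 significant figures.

1.2×10^21 J

Areal heat capacity C = ρ c_p D = 1028 × 4108 × 122.3 = 5.16×10^8 J m⁻² K⁻¹.
Heat per unit area: q = C ΔT = 5.16×10^8 × 2.979 = 1.54×10^9 J/m².
Total heat: Q = q × A = 1.54×10^9 × (7.680×10^5 × 10⁶ m²) = 1.18×10^21 J.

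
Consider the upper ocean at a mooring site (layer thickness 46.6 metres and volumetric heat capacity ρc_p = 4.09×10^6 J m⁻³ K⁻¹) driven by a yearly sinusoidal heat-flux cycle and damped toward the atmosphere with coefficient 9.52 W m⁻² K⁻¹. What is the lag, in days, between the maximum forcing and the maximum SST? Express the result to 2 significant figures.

Areal heat capacity C = ρc_p × D = 4.09×10^6 × 46.6 = 1.91×10^8 J/(m^2 K).
ω = 2π / 3.15×10^7 s = 1.99×10^-7 s⁻¹.
Phase lag φ = arctan(Cω/λ) = arctan(38.0/9.52) = 1.33 rad.
Time lag = φ / ω = 1.33 / 1.99×10^-7 = 6.65×10^6 s = 77.0 days.

77 days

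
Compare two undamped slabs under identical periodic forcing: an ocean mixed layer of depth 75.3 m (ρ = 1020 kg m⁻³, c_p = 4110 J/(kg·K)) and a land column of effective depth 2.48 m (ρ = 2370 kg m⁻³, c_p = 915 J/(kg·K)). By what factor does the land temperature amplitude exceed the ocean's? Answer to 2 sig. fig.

C_ocean = 1020 × 4110 × 75.3 = 3.16×10^8 J/(m²·K).
C_land = 2370 × 915 × 2.48 = 5.38×10^6 J/(m²·K).
Undamped amplitude ∝ 1/C, so A_land/A_ocean = C_ocean/C_land = 58.7.

59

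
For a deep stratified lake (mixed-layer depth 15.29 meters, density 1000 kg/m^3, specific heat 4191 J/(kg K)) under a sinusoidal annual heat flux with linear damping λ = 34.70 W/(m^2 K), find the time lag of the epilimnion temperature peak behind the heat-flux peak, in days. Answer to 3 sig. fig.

Areal heat capacity C = ρ c_p D = 1000 × 4191 × 15.29 = 6.41×10^7 J/(m^2 K).
ω = 2π / 3.15×10^7 s = 1.99×10^-7 s⁻¹.
Phase lag φ = arctan(Cω/λ) = arctan(12.8/34.70) = 0.353 rad.
Time lag = φ / ω = 0.353 / 1.99×10^-7 = 1.77×10^6 s = 20.5 days.

20.5 days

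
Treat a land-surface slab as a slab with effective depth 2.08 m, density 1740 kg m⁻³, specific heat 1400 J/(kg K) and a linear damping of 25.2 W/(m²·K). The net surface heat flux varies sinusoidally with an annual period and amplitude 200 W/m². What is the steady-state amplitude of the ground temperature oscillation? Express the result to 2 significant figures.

Areal heat capacity C = ρ c_p D = 1740 × 1400 × 2.08 = 5.07×10^6 J/(m²·K).
Angular frequency ω = 2π / T = 2π / 3.15×10^7 s = 1.99×10^-7 s⁻¹.
√((Cω)² + λ²) = √((1.01)² + 25.2²) = 25.2 W/(m²·K).
Amplitude A = F₀ / √((Cω)²+λ²) = 200 / 25.2 = 7.93 K.

7.9 K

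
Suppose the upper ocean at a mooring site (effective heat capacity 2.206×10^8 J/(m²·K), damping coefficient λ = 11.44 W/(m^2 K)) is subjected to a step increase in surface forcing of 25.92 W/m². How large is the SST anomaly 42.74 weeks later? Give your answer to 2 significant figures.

Areal heat capacity C = 2.206×10^8 J/(m²·K) (given).
τ = C / λ = 2.21×10^8 / 11.44 = 1.93×10^7 s.
Equilibrium anomaly ΔT_eq = F / λ = 25.92 / 11.44 = 2.27 K.
t = 42.74 weeks = 2.58×10^7 s, so t/τ = 1.34.
ΔT(t) = ΔT_eq (1 − e^(−t/τ)) = 2.27 × (1 − e^−1.34) = 1.67 K.

1.7 K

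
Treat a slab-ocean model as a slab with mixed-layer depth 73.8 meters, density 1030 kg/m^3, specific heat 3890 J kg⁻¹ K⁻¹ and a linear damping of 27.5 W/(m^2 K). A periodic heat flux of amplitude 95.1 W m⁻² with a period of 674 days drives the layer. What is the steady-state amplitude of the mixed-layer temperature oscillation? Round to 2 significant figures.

2.3 K

Areal heat capacity C = ρ c_p D = 1030 × 3890 × 73.8 = 2.96×10^8 J m⁻² K⁻¹.
Angular frequency ω = 2π / T = 2π / 5.82×10^7 s = 1.08×10^-7 s⁻¹.
√((Cω)² + λ²) = √((31.9)² + 27.5²) = 42.1 W/(m²·K).
Amplitude A = F₀ / √((Cω)²+λ²) = 95.1 / 42.1 = 2.26 K.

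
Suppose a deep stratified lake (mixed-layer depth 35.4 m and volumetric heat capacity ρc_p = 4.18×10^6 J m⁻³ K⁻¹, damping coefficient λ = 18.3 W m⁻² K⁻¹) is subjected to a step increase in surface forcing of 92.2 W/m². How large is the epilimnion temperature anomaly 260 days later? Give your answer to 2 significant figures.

Areal heat capacity C = ρc_p × D = 4.18×10^6 × 35.4 = 1.48×10^8 J/(m²·K).
τ = C / λ = 1.48×10^8 / 18.3 = 8.09×10^6 s.
Equilibrium anomaly ΔT_eq = F / λ = 92.2 / 18.3 = 5.04 K.
t = 260 days = 2.25×10^7 s, so t/τ = 2.78.
ΔT(t) = ΔT_eq (1 − e^(−t/τ)) = 5.04 × (1 − e^−2.78) = 4.73 K.

4.7 K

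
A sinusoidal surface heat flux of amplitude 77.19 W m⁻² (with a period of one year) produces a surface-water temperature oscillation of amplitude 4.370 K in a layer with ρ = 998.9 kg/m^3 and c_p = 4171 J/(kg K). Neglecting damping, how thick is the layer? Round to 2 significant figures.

ω = 2π / 3.15×10^7 s = 1.99×10^-7 s⁻¹.
Required C = F₀ / (A ω) = 77.19 / (4.370 × 1.99×10^-7) = 8.87×10^7 J/(m²·K).
D = C / (ρ c_p) = 8.87×10^7 / (998.9 × 4171) = 21.3 m.

21 m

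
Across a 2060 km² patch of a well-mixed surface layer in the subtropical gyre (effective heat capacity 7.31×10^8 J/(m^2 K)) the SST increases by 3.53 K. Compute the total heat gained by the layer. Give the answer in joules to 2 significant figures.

5.3×10^18 J

Areal heat capacity C = 7.31×10^8 J/(m^2 K) (given).
Heat per unit area: q = C ΔT = 7.31×10^8 × 3.53 = 2.58×10^9 J/m².
Total heat: Q = q × A = 2.58×10^9 × (2060 × 10⁶ m²) = 5.32×10^18 J.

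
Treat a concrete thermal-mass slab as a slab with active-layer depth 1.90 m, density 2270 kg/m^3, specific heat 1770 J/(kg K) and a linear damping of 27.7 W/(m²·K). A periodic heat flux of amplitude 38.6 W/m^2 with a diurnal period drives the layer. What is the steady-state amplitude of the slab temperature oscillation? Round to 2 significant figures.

Areal heat capacity C = ρ c_p D = 2270 × 1770 × 1.90 = 7.63×10^6 J/(m²·K).
Angular frequency ω = 2π / T = 2π / 86400 s = 7.27×10^-5 s⁻¹.
√((Cω)² + λ²) = √((555)² + 27.7²) = 556 W/(m²·K).
Amplitude A = F₀ / √((Cω)²+λ²) = 38.6 / 556 = 0.0694 K.

0.069 K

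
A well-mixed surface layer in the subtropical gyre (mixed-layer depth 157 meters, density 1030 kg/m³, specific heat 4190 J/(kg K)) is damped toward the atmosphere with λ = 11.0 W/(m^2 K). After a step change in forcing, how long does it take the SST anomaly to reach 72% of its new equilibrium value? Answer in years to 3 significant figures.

2.48 years

Areal heat capacity C = ρ c_p D = 1030 × 4190 × 157 = 6.78×10^8 J/(m²·K).
τ = C / λ = 6.78×10^8 / 11.0 = 6.16×10^7 s.
Fraction reached: 1 − e^(−t/τ) = 0.72 ⇒ t = −τ ln(1 − 0.72) = τ × 1.27.
t = 7.84×10^7 s = 2.48 years.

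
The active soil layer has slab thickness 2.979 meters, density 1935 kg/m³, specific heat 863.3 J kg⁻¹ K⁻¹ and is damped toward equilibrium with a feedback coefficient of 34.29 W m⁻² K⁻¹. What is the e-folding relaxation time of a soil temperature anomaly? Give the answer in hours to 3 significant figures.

40.3 hours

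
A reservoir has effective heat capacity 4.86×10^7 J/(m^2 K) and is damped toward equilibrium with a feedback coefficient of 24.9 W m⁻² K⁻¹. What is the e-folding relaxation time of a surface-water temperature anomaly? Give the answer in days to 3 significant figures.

22.6 days

Areal heat capacity C = 4.86×10^7 J/(m^2 K) (given).
Relaxation time τ = C / λ = 4.86×10^7 / 24.9 = 1.95×10^6 s.
In days: 1.95×10^6 s / (86400 s/day) = 22.6 days.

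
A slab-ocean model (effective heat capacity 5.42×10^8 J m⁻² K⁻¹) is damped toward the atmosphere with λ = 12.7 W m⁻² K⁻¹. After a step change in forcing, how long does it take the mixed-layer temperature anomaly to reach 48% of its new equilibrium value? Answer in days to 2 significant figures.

320 days

Areal heat capacity C = 5.42×10^8 J m⁻² K⁻¹ (given).
τ = C / λ = 5.42×10^8 / 12.7 = 4.27×10^7 s.
Fraction reached: 1 − e^(−t/τ) = 0.48 ⇒ t = −τ ln(1 − 0.48) = τ × 0.654.
t = 2.79×10^7 s = 323 days.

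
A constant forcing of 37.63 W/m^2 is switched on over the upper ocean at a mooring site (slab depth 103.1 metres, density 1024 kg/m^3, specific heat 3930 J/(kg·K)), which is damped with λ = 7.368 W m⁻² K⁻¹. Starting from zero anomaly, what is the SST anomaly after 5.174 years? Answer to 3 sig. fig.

Areal heat capacity C = ρ c_p D = 1024 × 3930 × 103.1 = 4.15×10^8 J/(m²·K).
τ = C / λ = 4.15×10^8 / 7.368 = 5.63×10^7 s.
Equilibrium anomaly ΔT_eq = F / λ = 37.63 / 7.368 = 5.11 K.
t = 5.174 years = 1.63×10^8 s, so t/τ = 2.90.
ΔT(t) = ΔT_eq (1 − e^(−t/τ)) = 5.11 × (1 − e^−2.90) = 4.83 K.

4.83 K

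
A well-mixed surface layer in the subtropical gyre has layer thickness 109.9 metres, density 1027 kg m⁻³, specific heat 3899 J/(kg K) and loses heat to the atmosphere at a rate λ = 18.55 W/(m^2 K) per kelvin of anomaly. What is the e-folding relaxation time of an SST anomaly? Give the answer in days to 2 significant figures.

Areal heat capacity C = ρ c_p D = 1027 × 3899 × 109.9 = 4.40×10^8 J m⁻² K⁻¹.
Relaxation time τ = C / λ = 4.40×10^8 / 18.55 = 2.37×10^7 s.
In days: 2.37×10^7 s / (86400 s/day) = 275 days.

270 days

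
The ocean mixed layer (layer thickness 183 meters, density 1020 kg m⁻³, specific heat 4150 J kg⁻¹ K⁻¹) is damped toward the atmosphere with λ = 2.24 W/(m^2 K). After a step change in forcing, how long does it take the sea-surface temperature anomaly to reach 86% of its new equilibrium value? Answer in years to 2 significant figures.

22 years

Areal heat capacity C = ρ c_p D = 1020 × 4150 × 183 = 7.75×10^8 J/(m²·K).
τ = C / λ = 7.75×10^8 / 2.24 = 3.46×10^8 s.
Fraction reached: 1 − e^(−t/τ) = 0.86 ⇒ t = −τ ln(1 − 0.86) = τ × 1.97.
t = 6.80×10^8 s = 21.5 years.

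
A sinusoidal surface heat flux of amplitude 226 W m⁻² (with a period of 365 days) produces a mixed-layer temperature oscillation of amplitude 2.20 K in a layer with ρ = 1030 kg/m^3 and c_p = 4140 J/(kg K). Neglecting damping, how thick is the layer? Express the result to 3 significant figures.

121 m

ω = 2π / 3.15×10^7 s = 1.99×10^-7 s⁻¹.
Required C = F₀ / (A ω) = 226 / (2.20 × 1.99×10^-7) = 5.16×10^8 J/(m²·K).
D = C / (ρ c_p) = 5.16×10^8 / (1030 × 4140) = 121 m.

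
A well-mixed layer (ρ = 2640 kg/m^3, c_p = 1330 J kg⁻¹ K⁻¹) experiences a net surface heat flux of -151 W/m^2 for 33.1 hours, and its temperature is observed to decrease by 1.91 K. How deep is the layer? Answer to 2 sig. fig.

2.7 m

Heat input Q = F Δt = -151 × 1.19×10^5 s = -1.80×10^7 J/m².
Required areal heat capacity C = Q / ΔT = 9.42×10^6 J/(m²·K).
Depth D = C / (ρ c_p) = 9.42×10^6 / (2640 × 1330) = 2.68 m.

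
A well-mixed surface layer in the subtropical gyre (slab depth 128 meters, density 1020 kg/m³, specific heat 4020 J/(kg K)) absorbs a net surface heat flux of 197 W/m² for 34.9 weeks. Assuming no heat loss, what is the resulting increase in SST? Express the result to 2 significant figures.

7.9 K

Areal heat capacity C = ρ c_p D = 1020 × 4020 × 128 = 5.25×10^8 J/(m²·K).
Net heat input Q = F Δt = 197 × (34.9 weeks × 6.048×10^5 s/week) = 4.16×10^9 J/m².
ΔT = Q / C = 4.16×10^9 / 5.25×10^8 = 7.92 K.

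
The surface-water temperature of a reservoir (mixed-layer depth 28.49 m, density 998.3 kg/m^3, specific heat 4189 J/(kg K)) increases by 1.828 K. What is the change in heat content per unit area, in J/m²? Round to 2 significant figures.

2.2×10^8

Areal heat capacity C = ρ c_p D = 998.3 × 4189 × 28.49 = 1.19×10^8 J m⁻² K⁻¹.
ΔQ = C ΔT = 1.19×10^8 × 1.828 = 2.18×10^8 J/m².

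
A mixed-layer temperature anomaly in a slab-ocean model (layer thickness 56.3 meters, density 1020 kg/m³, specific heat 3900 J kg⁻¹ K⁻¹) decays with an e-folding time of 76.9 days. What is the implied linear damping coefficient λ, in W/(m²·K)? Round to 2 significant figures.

34

Areal heat capacity C = ρ c_p D = 1020 × 3900 × 56.3 = 2.24×10^8 J m⁻² K⁻¹.
τ = 76.9 days = 6.64×10^6 s.
λ = C / τ = 2.24×10^8 / 6.64×10^6 = 33.7 W/(m²·K).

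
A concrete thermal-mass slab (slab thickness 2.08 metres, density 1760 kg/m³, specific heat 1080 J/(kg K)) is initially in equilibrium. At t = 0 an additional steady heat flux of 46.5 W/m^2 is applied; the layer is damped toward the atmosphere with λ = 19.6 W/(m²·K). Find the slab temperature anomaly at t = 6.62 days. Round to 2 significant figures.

2.2 K

Areal heat capacity C = ρ c_p D = 1760 × 1080 × 2.08 = 3.95×10^6 J/(m^2 K).
τ = C / λ = 3.95×10^6 / 19.6 = 2.02×10^5 s.
Equilibrium anomaly ΔT_eq = F / λ = 46.5 / 19.6 = 2.37 K.
t = 6.62 days = 5.72×10^5 s, so t/τ = 2.84.
ΔT(t) = ΔT_eq (1 − e^(−t/τ)) = 2.37 × (1 − e^−2.84) = 2.23 K.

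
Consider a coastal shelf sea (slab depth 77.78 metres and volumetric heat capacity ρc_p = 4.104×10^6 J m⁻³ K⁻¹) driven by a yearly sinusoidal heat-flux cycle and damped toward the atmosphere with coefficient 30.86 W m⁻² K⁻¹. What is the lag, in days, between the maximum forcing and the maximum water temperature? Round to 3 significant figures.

Areal heat capacity C = ρc_p × D = 4.104×10^6 × 77.78 = 3.19×10^8 J/(m²·K).
ω = 2π / 3.15×10^7 s = 1.99×10^-7 s⁻¹.
Phase lag φ = arctan(Cω/λ) = arctan(63.6/30.86) = 1.12 rad.
Time lag = φ / ω = 1.12 / 1.99×10^-7 = 5.62×10^6 s = 65.0 days.

65.0 days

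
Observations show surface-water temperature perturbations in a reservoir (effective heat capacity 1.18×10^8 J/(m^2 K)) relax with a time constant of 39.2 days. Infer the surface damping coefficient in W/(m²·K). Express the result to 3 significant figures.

Areal heat capacity C = 1.18×10^8 J/(m^2 K) (given).
τ = 39.2 days = 3.39×10^6 s.
λ = C / τ = 1.18×10^8 / 3.39×10^6 = 34.8 W/(m²·K).

34.8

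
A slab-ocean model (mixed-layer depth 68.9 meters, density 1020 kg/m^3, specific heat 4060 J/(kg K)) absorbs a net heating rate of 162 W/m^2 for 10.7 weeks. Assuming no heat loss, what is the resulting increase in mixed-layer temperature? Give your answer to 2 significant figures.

3.7 K

Areal heat capacity C = ρ c_p D = 1020 × 4060 × 68.9 = 2.85×10^8 J/(m²·K).
Net heat input Q = F Δt = 162 × (10.7 weeks × 6.048×10^5 s/week) = 1.05×10^9 J/m².
ΔT = Q / C = 1.05×10^9 / 2.85×10^8 = 3.67 K.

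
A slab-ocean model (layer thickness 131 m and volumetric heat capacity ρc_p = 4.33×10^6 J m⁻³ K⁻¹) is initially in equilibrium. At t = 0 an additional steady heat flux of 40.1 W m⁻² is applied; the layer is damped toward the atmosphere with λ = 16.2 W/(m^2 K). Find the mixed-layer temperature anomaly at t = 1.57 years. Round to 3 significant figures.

Areal heat capacity C = ρc_p × D = 4.33×10^6 × 131 = 5.67×10^8 J m⁻² K⁻¹.
τ = C / λ = 5.67×10^8 / 16.2 = 3.50×10^7 s.
Equilibrium anomaly ΔT_eq = F / λ = 40.1 / 16.2 = 2.48 K.
t = 1.57 years = 4.95×10^7 s, so t/τ = 1.42.
ΔT(t) = ΔT_eq (1 − e^(−t/τ)) = 2.48 × (1 − e^−1.42) = 1.87 K.

1.87 K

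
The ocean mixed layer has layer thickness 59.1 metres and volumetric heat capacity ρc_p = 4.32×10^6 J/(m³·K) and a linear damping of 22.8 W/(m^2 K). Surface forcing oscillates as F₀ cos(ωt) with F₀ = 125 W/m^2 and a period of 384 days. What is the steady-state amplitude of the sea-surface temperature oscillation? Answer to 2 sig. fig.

2.3 K

Areal heat capacity C = ρc_p × D = 4.32×10^6 × 59.1 = 2.55×10^8 J/(m^2 K).
Angular frequency ω = 2π / T = 2π / 3.32×10^7 s = 1.89×10^-7 s⁻¹.
√((Cω)² + λ²) = √((48.4)² + 22.8²) = 53.5 W/(m²·K).
Amplitude A = F₀ / √((Cω)²+λ²) = 125 / 53.5 = 2.34 K.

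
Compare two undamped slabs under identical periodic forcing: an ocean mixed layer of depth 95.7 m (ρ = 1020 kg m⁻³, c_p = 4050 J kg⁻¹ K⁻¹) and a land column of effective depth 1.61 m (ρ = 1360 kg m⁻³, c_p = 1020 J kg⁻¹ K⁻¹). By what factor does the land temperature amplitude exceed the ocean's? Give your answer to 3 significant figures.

177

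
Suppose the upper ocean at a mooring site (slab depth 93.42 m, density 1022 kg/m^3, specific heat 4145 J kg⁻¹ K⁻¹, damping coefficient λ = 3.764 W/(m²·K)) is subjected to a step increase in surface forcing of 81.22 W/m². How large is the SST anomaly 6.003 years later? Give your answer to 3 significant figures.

Areal heat capacity C = ρ c_p D = 1022 × 4145 × 93.42 = 3.96×10^8 J m⁻² K⁻¹.
τ = C / λ = 3.96×10^8 / 3.764 = 1.05×10^8 s.
Equilibrium anomaly ΔT_eq = F / λ = 81.22 / 3.764 = 21.6 K.
t = 6.003 years = 1.89×10^8 s, so t/τ = 1.80.
ΔT(t) = ΔT_eq (1 − e^(−t/τ)) = 21.6 × (1 − e^−1.80) = 18.0 K.

18.0 K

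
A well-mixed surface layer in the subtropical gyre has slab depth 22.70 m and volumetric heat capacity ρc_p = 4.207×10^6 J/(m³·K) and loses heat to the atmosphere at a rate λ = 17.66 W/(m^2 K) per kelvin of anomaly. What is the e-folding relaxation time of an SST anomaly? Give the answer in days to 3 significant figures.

Areal heat capacity C = ρc_p × D = 4.207×10^6 × 22.70 = 9.55×10^7 J/(m^2 K).
Relaxation time τ = C / λ = 9.55×10^7 / 17.66 = 5.41×10^6 s.
In days: 5.41×10^6 s / (86400 s/day) = 62.6 days.

62.6 days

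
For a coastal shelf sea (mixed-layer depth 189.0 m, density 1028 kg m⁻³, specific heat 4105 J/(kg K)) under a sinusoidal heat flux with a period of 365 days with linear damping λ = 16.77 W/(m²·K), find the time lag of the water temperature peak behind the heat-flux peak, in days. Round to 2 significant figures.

85 days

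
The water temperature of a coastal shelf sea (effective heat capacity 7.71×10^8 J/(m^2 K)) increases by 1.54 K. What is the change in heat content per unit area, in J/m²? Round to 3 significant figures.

Areal heat capacity C = 7.71×10^8 J/(m^2 K) (given).
ΔQ = C ΔT = 7.71×10^8 × 1.54 = 1.19×10^9 J/m².

1.19×10^9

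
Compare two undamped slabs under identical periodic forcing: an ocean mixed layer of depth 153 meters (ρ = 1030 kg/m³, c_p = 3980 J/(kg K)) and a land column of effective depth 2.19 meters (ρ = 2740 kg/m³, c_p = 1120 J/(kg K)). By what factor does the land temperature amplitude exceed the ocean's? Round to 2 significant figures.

C_ocean = 1030 × 3980 × 153 = 6.27×10^8 J/(m²·K).
C_land = 2740 × 1120 × 2.19 = 6.72×10^6 J/(m²·K).
Undamped amplitude ∝ 1/C, so A_land/A_ocean = C_ocean/C_land = 93.3.

93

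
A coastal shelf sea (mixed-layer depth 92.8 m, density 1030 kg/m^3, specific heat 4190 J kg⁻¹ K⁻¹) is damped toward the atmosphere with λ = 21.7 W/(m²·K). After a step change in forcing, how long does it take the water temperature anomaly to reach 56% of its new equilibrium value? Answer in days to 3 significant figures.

175 days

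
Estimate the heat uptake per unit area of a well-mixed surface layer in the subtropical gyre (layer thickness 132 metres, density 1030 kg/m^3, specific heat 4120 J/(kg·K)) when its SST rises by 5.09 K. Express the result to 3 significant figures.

Areal heat capacity C = ρ c_p D = 1030 × 4120 × 132 = 5.60×10^8 J/(m^2 K).
ΔQ = C ΔT = 5.60×10^8 × 5.09 = 2.85×10^9 J/m².

2.85×10^9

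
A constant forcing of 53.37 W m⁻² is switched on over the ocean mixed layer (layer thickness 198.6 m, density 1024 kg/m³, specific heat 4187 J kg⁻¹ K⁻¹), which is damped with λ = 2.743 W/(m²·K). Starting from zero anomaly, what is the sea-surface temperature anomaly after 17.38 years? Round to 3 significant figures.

16.1 K

Areal heat capacity C = ρ c_p D = 1024 × 4187 × 198.6 = 8.51×10^8 J/(m^2 K).
τ = C / λ = 8.51×10^8 / 2.743 = 3.10×10^8 s.
Equilibrium anomaly ΔT_eq = F / λ = 53.37 / 2.743 = 19.5 K.
t = 17.38 years = 5.48×10^8 s, so t/τ = 1.77.
ΔT(t) = ΔT_eq (1 − e^(−t/τ)) = 19.5 × (1 − e^−1.77) = 16.1 K.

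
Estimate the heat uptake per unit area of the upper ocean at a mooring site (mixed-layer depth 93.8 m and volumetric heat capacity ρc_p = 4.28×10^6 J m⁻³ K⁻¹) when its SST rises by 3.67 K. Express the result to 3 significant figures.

1.47×10^9

Areal heat capacity C = ρc_p × D = 4.28×10^6 × 93.8 = 4.01×10^8 J m⁻² K⁻¹.
ΔQ = C ΔT = 4.01×10^8 × 3.67 = 1.47×10^9 J/m².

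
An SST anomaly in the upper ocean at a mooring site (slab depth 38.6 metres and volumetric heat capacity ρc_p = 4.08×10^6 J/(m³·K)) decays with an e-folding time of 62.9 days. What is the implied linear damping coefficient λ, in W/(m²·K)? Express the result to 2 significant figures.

Areal heat capacity C = ρc_p × D = 4.08×10^6 × 38.6 = 1.57×10^8 J/(m^2 K).
τ = 62.9 days = 5.43×10^6 s.
λ = C / τ = 1.57×10^8 / 5.43×10^6 = 29.0 W/(m²·K).

29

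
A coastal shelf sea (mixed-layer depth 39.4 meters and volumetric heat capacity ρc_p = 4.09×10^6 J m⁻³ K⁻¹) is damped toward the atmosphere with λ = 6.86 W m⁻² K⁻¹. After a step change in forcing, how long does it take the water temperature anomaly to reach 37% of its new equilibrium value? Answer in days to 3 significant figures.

126 days

Areal heat capacity C = ρc_p × D = 4.09×10^6 × 39.4 = 1.61×10^8 J m⁻² K⁻¹.
τ = C / λ = 1.61×10^8 / 6.86 = 2.35×10^7 s.
Fraction reached: 1 − e^(−t/τ) = 0.37 ⇒ t = −τ ln(1 − 0.37) = τ × 0.462.
t = 1.09×10^7 s = 126 days.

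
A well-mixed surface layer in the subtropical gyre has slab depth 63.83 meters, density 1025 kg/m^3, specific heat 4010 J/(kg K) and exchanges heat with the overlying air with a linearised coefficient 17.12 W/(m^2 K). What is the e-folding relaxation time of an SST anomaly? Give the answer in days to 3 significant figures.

Areal heat capacity C = ρ c_p D = 1025 × 4010 × 63.83 = 2.62×10^8 J/(m²·K).
Relaxation time τ = C / λ = 2.62×10^8 / 17.12 = 1.53×10^7 s.
In days: 1.53×10^7 s / (86400 s/day) = 177 days.

177 days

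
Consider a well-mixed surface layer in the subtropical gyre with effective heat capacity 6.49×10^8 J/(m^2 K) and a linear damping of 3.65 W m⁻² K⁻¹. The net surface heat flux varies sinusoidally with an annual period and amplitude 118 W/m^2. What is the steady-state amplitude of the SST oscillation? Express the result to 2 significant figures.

Areal heat capacity C = 6.49×10^8 J/(m^2 K) (given).
Angular frequency ω = 2π / T = 2π / 3.15×10^7 s = 1.99×10^-7 s⁻¹.
√((Cω)² + λ²) = √((129)² + 3.65²) = 129 W/(m²·K).
Amplitude A = F₀ / √((Cω)²+λ²) = 118 / 129 = 0.912 K.

0.91 K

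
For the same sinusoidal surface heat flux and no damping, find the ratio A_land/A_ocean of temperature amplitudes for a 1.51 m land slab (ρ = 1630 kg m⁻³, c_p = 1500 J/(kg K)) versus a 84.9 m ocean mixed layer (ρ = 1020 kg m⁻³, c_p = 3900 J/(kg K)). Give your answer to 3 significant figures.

C_ocean = 1020 × 3900 × 84.9 = 3.38×10^8 J/(m²·K).
C_land = 1630 × 1500 × 1.51 = 3.69×10^6 J/(m²·K).
Undamped amplitude ∝ 1/C, so A_land/A_ocean = C_ocean/C_land = 91.5.

91.5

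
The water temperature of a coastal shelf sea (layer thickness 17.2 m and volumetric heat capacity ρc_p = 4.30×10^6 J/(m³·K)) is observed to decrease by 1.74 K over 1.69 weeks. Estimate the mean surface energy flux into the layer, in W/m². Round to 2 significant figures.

Areal heat capacity C = ρc_p × D = 4.30×10^6 × 17.2 = 7.40×10^7 J/(m²·K).
Required heat per unit area: Q = C ΔT = 7.40×10^7 × -1.74 = -1.29×10^8 J/m².
Flux F = Q / Δt = -1.29×10^8 / 1.02×10^6 s = -126 W/m².

-130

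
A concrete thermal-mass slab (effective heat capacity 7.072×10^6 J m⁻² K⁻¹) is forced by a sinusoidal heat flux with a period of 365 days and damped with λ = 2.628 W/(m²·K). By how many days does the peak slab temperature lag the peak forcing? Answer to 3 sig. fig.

Areal heat capacity C = 7.072×10^6 J m⁻² K⁻¹ (given).
ω = 2π / 3.15×10^7 s = 1.99×10^-7 s⁻¹.
Phase lag φ = arctan(Cω/λ) = arctan(1.41/2.628) = 0.492 rad.
Time lag = φ / ω = 0.492 / 1.99×10^-7 = 2.47×10^6 s = 28.6 days.

28.6 days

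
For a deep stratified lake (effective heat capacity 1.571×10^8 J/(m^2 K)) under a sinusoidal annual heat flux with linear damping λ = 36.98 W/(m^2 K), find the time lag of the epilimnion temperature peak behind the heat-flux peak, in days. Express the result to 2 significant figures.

41 days

Areal heat capacity C = 1.571×10^8 J/(m^2 K) (given).
ω = 2π / 3.15×10^7 s = 1.99×10^-7 s⁻¹.
Phase lag φ = arctan(Cω/λ) = arctan(31.3/36.98) = 0.702 rad.
Time lag = φ / ω = 0.702 / 1.99×10^-7 = 3.53×10^6 s = 40.8 days.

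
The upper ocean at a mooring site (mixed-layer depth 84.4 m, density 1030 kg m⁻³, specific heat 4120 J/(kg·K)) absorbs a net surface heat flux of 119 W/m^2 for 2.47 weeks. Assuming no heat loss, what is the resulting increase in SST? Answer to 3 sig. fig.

Areal heat capacity C = ρ c_p D = 1030 × 4120 × 84.4 = 3.58×10^8 J/(m²·K).
Net heat input Q = F Δt = 119 × (2.47 weeks × 6.048×10^5 s/week) = 1.78×10^8 J/m².
ΔT = Q / C = 1.78×10^8 / 3.58×10^8 = 0.496 K.

0.496 K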